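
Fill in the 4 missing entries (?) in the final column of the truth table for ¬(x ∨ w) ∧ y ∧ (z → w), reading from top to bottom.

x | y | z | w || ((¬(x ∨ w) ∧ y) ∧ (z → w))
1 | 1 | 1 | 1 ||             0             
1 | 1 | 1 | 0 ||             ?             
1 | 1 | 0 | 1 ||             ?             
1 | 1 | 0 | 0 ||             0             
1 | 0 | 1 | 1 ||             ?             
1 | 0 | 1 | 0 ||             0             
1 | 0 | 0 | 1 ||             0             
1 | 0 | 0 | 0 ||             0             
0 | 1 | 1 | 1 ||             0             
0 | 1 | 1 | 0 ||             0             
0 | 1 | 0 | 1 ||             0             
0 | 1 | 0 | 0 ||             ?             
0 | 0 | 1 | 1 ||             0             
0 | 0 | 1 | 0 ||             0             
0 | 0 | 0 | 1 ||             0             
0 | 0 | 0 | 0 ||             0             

0, 0, 0, 1

Row x=1, y=1, z=1, w=0: (¬(x ∨ w) ∧ y) = 0, (z → w) = 0, so ((¬(x ∨ w) ∧ y) ∧ (z → w)) = 0.
Row x=1, y=1, z=0, w=1: (¬(x ∨ w) ∧ y) = 0, (z → w) = 1, so ((¬(x ∨ w) ∧ y) ∧ (z → w)) = 0.
Row x=1, y=0, z=1, w=1: (¬(x ∨ w) ∧ y) = 0, (z → w) = 1, so ((¬(x ∨ w) ∧ y) ∧ (z → w)) = 0.
Row x=0, y=1, z=0, w=0: (¬(x ∨ w) ∧ y) = 1, (z → w) = 1, so ((¬(x ∨ w) ∧ y) ∧ (z → w)) = 1.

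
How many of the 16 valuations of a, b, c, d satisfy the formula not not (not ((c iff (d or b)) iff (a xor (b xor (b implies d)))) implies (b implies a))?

14

  a   |   b   |   c   |   d   ||   φ  
 True |  True |  True |  True ||  True
 True |  True |  True | False ||  True
 True |  True | False |  True ||  True
 True |  True | False | False ||  True
 True | False |  True |  True ||  True
 True | False |  True | False ||  True
 True | False | False |  True ||  True
 True | False | False | False ||  True
False |  True |  True |  True || False
False |  True |  True | False ||  True
False |  True | False |  True ||  True
False |  True | False | False || False
False | False |  True |  True ||  True
False | False |  True | False ||  True
False | False | False |  True ||  True
False | False | False | False ||  True
The formula is true on 14 of the 16 rows.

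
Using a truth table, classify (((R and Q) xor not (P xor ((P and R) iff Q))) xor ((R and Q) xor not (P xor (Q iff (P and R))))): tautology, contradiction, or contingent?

contradiction

P  Q  R  |  (R and Q)  (P and R)  ((P and R) iff Q)  (P xor ((P and R) iff Q))  (Q iff (P and R))  (P xor (Q iff (P and R)))  φ
0  0  0  |      0          0              1                      1                      1                      1              0
0  0  1  |      0          0              1                      1                      1                      1              0
0  1  0  |      0          0              0                      0                      0                      0              0
0  1  1  |      1          0              0                      0                      0                      0              0
1  0  0  |      0          0              1                      0                      1                      0              0
1  0  1  |      0          1              0                      1                      0                      1              0
1  1  0  |      0          0              0                      1                      0                      1              0
1  1  1  |      1          1              1                      0                      1                      0              0
Every row is 0, so the formula is a contradiction.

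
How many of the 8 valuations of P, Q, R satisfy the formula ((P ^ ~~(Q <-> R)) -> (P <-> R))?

P | Q | R | (Q <-> R) | ~(Q <-> R) | ~~(Q <-> R) | (P ^ ~~(Q <-> R)) | (P <-> R) | φ
- | - | - | --------- | ---------- | ----------- | ----------------- | --------- | -
F | F | F |     T     |     F      |      T      |         T         |     T     | T
F | F | T |     F     |     T      |      F      |         F         |     F     | T
F | T | F |     F     |     T      |      F      |         F         |     T     | T
F | T | T |     T     |     F      |      T      |         T         |     F     | F
T | F | F |     T     |     F      |      T      |         F         |     F     | T
T | F | T |     F     |     T      |      F      |         T         |     T     | T
T | T | F |     F     |     T      |      F      |         T         |     F     | F
T | T | T |     T     |     F      |      T      |         F         |     T     | T
The formula is true on 6 of the 8 rows.

6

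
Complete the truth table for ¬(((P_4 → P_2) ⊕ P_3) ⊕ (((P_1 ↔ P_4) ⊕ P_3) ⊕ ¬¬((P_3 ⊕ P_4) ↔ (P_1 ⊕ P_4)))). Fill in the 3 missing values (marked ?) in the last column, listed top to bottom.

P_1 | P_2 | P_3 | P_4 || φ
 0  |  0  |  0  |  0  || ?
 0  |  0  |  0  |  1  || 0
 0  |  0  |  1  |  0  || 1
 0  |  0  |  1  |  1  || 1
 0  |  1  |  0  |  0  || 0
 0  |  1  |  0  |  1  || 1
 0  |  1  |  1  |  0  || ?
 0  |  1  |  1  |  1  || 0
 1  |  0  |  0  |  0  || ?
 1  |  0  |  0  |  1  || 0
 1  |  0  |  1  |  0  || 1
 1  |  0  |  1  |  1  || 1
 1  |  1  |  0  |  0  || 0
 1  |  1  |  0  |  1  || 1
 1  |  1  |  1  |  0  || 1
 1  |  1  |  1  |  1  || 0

0, 1, 0

Row P_1=0, P_2=0, P_3=0, P_4=0: ((P_4 → P_2) ⊕ P_3) = 1, (((P_1 ↔ P_4) ⊕ P_3) ⊕ ¬¬((P_3 ⊕ P_4) ↔ (P_1 ⊕ P_4))) = 0, (((P_4 → P_2) ⊕ P_3) ⊕ (((P_1 ↔ P_4) ⊕ P_3) ⊕ ¬¬((P_3 ⊕ P_4) ↔ (P_1 ⊕ P_4)))) = 1, so the formula = 0.
Row P_1=0, P_2=1, P_3=1, P_4=0: ((P_4 → P_2) ⊕ P_3) = 0, (((P_1 ↔ P_4) ⊕ P_3) ⊕ ¬¬((P_3 ⊕ P_4) ↔ (P_1 ⊕ P_4))) = 0, (((P_4 → P_2) ⊕ P_3) ⊕ (((P_1 ↔ P_4) ⊕ P_3) ⊕ ¬¬((P_3 ⊕ P_4) ↔ (P_1 ⊕ P_4)))) = 0, so the formula = 1.
Row P_1=1, P_2=0, P_3=0, P_4=0: ((P_4 → P_2) ⊕ P_3) = 1, (((P_1 ↔ P_4) ⊕ P_3) ⊕ ¬¬((P_3 ⊕ P_4) ↔ (P_1 ⊕ P_4))) = 0, (((P_4 → P_2) ⊕ P_3) ⊕ (((P_1 ↔ P_4) ⊕ P_3) ⊕ ¬¬((P_3 ⊕ P_4) ↔ (P_1 ⊕ P_4)))) = 1, so the formula = 0.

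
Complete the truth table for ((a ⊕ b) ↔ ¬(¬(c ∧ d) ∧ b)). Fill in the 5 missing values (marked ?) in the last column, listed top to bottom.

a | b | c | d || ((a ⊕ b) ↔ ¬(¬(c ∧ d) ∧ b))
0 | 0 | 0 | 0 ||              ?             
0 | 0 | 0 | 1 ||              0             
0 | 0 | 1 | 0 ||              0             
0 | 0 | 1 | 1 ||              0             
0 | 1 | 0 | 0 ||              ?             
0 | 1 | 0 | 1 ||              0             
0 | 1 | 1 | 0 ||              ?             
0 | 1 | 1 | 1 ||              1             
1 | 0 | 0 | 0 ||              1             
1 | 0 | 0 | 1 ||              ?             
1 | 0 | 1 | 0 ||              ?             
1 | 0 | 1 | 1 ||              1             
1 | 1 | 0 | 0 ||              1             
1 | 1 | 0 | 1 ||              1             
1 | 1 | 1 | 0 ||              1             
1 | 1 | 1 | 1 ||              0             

Row a=0, b=0, c=0, d=0: (a ⊕ b) = 0, ¬(¬(c ∧ d) ∧ b) = 1, so ((a ⊕ b) ↔ ¬(¬(c ∧ d) ∧ b)) = 0.
Row a=0, b=1, c=0, d=0: (a ⊕ b) = 1, ¬(¬(c ∧ d) ∧ b) = 0, so ((a ⊕ b) ↔ ¬(¬(c ∧ d) ∧ b)) = 0.
Row a=0, b=1, c=1, d=0: (a ⊕ b) = 1, ¬(¬(c ∧ d) ∧ b) = 0, so ((a ⊕ b) ↔ ¬(¬(c ∧ d) ∧ b)) = 0.
Row a=1, b=0, c=0, d=1: (a ⊕ b) = 1, ¬(¬(c ∧ d) ∧ b) = 1, so ((a ⊕ b) ↔ ¬(¬(c ∧ d) ∧ b)) = 1.
Row a=1, b=0, c=1, d=0: (a ⊕ b) = 1, ¬(¬(c ∧ d) ∧ b) = 1, so ((a ⊕ b) ↔ ¬(¬(c ∧ d) ∧ b)) = 1.

0, 0, 0, 1, 1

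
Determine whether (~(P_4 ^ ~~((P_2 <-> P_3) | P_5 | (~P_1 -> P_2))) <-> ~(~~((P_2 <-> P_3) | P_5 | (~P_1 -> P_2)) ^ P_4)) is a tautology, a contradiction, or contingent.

tautology

P_1  P_2  P_3  P_4  P_5  |  φ
 F    F    F    F    F   |  T
 F    F    F    F    T   |  T
 F    F    F    T    F   |  T
 F    F    F    T    T   |  T
 F    F    T    F    F   |  T
 F    F    T    F    T   |  T
 F    F    T    T    F   |  T
 F    F    T    T    T   |  T
 F    T    F    F    F   |  T
 F    T    F    F    T   |  T
 F    T    F    T    F   |  T
 F    T    F    T    T   |  T
 F    T    T    F    F   |  T
 F    T    T    F    T   |  T
 F    T    T    T    F   |  T
 F    T    T    T    T   |  T
 T    F    F    F    F   |  T
 T    F    F    F    T   |  T
 T    F    F    T    F   |  T
 T    F    F    T    T   |  T
 T    F    T    F    F   |  T
 T    F    T    F    T   |  T
 T    F    T    T    F   |  T
 T    F    T    T    T   |  T
 T    T    F    F    F   |  T
 T    T    F    F    T   |  T
 T    T    F    T    F   |  T
 T    T    F    T    T   |  T
 T    T    T    F    F   |  T
 T    T    T    F    T   |  T
 T    T    T    T    F   |  T
 T    T    T    T    T   |  T
Every row is T, so the formula is a tautology.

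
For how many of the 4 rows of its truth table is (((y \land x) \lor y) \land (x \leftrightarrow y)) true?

x  y  |  φ
F  F  |  F
F  T  |  F
T  F  |  F
T  T  |  T
The formula is true on 1 of the 4 rows.

1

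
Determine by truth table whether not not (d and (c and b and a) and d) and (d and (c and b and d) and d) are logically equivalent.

a | b | c | d || φ | ψ
T | T | T | T || T | T
T | T | T | F || F | F
T | T | F | T || F | F
T | T | F | F || F | F
T | F | T | T || F | F
T | F | T | F || F | F
T | F | F | T || F | F
T | F | F | F || F | F
F | T | T | T || F | T
F | T | T | F || F | F
F | T | F | T || F | F
F | T | F | F || F | F
F | F | T | T || F | F
F | F | T | F || F | F
F | F | F | T || F | F
F | F | F | F || F | F
The columns differ at a=F, b=T, c=T, d=T (φ=F, ψ=T), so they are not equivalent.

not equivalent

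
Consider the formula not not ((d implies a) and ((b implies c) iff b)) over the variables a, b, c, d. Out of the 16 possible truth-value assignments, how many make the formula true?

3

a  b  c  d  |  (d implies a)  (b implies c)  ((b implies c) iff b)  φ
F  F  F  F  |        T              T                  F            F
F  F  F  T  |        F              T                  F            F
F  F  T  F  |        T              T                  F            F
F  F  T  T  |        F              T                  F            F
F  T  F  F  |        T              F                  F            F
F  T  F  T  |        F              F                  F            F
F  T  T  F  |        T              T                  T            T
F  T  T  T  |        F              T                  T            F
T  F  F  F  |        T              T                  F            F
T  F  F  T  |        T              T                  F            F
T  F  T  F  |        T              T                  F            F
T  F  T  T  |        T              T                  F            F
T  T  F  F  |        T              F                  F            F
T  T  F  T  |        T              F                  F            F
T  T  T  F  |        T              T                  T            T
T  T  T  T  |        T              T                  T            T
The formula is true on 3 of the 16 rows.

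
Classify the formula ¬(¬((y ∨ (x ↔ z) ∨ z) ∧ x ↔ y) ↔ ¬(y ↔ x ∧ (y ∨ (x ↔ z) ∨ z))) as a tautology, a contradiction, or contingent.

x | y | z | φ
- | - | - | -
T | T | T | F
T | T | F | F
T | F | T | F
T | F | F | F
F | T | T | F
F | T | F | F
F | F | T | F
F | F | F | F
Every row is F, so the formula is a contradiction.

contradiction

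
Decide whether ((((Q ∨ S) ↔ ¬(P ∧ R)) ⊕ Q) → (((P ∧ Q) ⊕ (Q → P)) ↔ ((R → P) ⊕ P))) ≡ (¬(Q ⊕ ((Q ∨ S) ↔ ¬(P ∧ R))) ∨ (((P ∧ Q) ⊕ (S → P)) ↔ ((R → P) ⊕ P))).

not equivalent

P | Q | R | S || φ | ψ
F | F | F | F || T | T
F | F | F | T || T | F
F | F | T | F || T | T
F | F | T | T || F | T
F | T | F | F || T | T
F | T | F | T || T | T
F | T | T | F || T | T
F | T | T | T || T | T
T | F | F | F || T | T
T | F | F | T || F | F
T | F | T | F || F | F
T | F | T | T || T | T
T | T | F | F || T | T
T | T | F | T || T | T
T | T | T | F || T | T
T | T | T | T || T | T
The columns differ at P=F, Q=F, R=F, S=T (φ=T, ψ=F), so they are not equivalent.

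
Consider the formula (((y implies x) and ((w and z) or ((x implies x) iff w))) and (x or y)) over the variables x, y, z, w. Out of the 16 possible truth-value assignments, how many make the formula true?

x | y | z | w | φ
- | - | - | - | -
F | F | F | F | F
F | F | F | T | F
F | F | T | F | F
F | F | T | T | F
F | T | F | F | F
F | T | F | T | F
F | T | T | F | F
F | T | T | T | F
T | F | F | F | F
T | F | F | T | T
T | F | T | F | F
T | F | T | T | T
T | T | F | F | F
T | T | F | T | T
T | T | T | F | F
T | T | T | T | T
The formula is true on 4 of the 16 rows.

4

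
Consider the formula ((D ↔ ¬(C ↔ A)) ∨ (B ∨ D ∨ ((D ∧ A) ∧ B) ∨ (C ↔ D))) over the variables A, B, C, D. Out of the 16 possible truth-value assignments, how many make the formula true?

  A      B      C      D    |  (C ↔ A)  ¬(C ↔ A)  (D ↔ ¬(C ↔ A))  (D ∧ A)  ((D ∧ A) ∧ B)  (C ↔ D)    φ  
False  False  False  False  |    True    False         True        False       False        True    True
False  False  False   True  |    True    False        False        False       False       False    True
False  False   True  False  |   False     True        False        False       False       False   False
False  False   True   True  |   False     True         True        False       False        True    True
False   True  False  False  |    True    False         True        False       False        True    True
False   True  False   True  |    True    False        False        False       False       False    True
False   True   True  False  |   False     True        False        False       False       False    True
False   True   True   True  |   False     True         True        False       False        True    True
 True  False  False  False  |   False     True        False        False       False        True    True
 True  False  False   True  |   False     True         True         True       False       False    True
 True  False   True  False  |    True    False         True        False       False       False    True
 True  False   True   True  |    True    False        False         True       False        True    True
 True   True  False  False  |   False     True        False        False       False        True    True
 True   True  False   True  |   False     True         True         True        True       False    True
 True   True   True  False  |    True    False         True        False       False       False    True
 True   True   True   True  |    True    False        False         True        True        True    True
The formula is true on 15 of the 16 rows.

15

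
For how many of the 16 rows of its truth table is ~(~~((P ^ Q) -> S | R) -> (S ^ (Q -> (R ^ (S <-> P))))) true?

8

P  Q  R  S     (P ^ Q)  (S | R)  ((P ^ Q) -> (S | R))  ~((P ^ Q) -> (S | R))  ~~((P ^ Q) -> (S | R))  (S <-> P)  (R ^ (S <-> P))  (Q -> (R ^ (S <-> P)))  (S ^ (Q -> (R ^ (S <-> P))))  φ
T  T  T  T        F        T              T                      F                      T                 T             F                   F                          T                F
T  T  T  F        F        T              T                      F                      T                 F             T                   T                          T                F
T  T  F  T        F        T              T                      F                      T                 T             T                   T                          F                T
T  T  F  F        F        F              T                      F                      T                 F             F                   F                          F                T
T  F  T  T        T        T              T                      F                      T                 T             F                   T                          F                T
T  F  T  F        T        T              T                      F                      T                 F             T                   T                          T                F
T  F  F  T        T        T              T                      F                      T                 T             T                   T                          F                T
T  F  F  F        T        F              F                      T                      F                 F             F                   T                          T                F
F  T  T  T        T        T              T                      F                      T                 F             T                   T                          F                T
F  T  T  F        T        T              T                      F                      T                 T             F                   F                          F                T
F  T  F  T        T        T              T                      F                      T                 F             F                   F                          T                F
F  T  F  F        T        F              F                      T                      F                 T             T                   T                          T                F
F  F  T  T        F        T              T                      F                      T                 F             T                   T                          F                T
F  F  T  F        F        T              T                      F                      T                 T             F                   T                          T                F
F  F  F  T        F        T              T                      F                      T                 F             F                   T                          F                T
F  F  F  F        F        F              T                      F                      T                 T             T                   T                          T                F
The formula is true on 8 of the 16 rows.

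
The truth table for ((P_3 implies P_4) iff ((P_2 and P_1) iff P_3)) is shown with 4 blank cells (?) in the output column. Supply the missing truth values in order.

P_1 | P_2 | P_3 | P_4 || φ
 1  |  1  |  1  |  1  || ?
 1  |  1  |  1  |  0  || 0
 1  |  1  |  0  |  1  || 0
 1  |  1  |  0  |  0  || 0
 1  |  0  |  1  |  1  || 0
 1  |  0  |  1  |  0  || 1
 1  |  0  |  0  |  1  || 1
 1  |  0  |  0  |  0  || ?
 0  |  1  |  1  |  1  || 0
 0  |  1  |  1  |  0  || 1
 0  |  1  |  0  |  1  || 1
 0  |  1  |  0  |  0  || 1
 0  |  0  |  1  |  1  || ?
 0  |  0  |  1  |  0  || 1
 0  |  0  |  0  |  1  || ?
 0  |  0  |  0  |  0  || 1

1, 1, 0, 1

Row P_1=1, P_2=1, P_3=1, P_4=1: (P_3 implies P_4) = 1, ((P_2 and P_1) iff P_3) = 1, so the formula = 1.
Row P_1=1, P_2=0, P_3=0, P_4=0: (P_3 implies P_4) = 1, ((P_2 and P_1) iff P_3) = 1, so the formula = 1.
Row P_1=0, P_2=0, P_3=1, P_4=1: (P_3 implies P_4) = 1, ((P_2 and P_1) iff P_3) = 0, so the formula = 0.
Row P_1=0, P_2=0, P_3=0, P_4=1: (P_3 implies P_4) = 1, ((P_2 and P_1) iff P_3) = 1, so the formula = 1.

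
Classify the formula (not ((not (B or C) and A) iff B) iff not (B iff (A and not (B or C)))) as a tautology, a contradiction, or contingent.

A | B | C || (B or C) | not (B or C) | (not (B or C) and A) | ((not (B or C) and A) iff B) | (A and not (B or C)) | (B iff (A and not (B or C))) | φ
T | T | T ||    T     |      F       |          F           |              F               |          F           |              F               | T
T | T | F ||    T     |      F       |          F           |              F               |          F           |              F               | T
T | F | T ||    T     |      F       |          F           |              T               |          F           |              T               | T
T | F | F ||    F     |      T       |          T           |              F               |          T           |              F               | T
F | T | T ||    T     |      F       |          F           |              F               |          F           |              F               | T
F | T | F ||    T     |      F       |          F           |              F               |          F           |              F               | T
F | F | T ||    T     |      F       |          F           |              T               |          F           |              T               | T
F | F | F ||    F     |      T       |          F           |              T               |          F           |              T               | T
Every row is T, so the formula is a tautology.

tautology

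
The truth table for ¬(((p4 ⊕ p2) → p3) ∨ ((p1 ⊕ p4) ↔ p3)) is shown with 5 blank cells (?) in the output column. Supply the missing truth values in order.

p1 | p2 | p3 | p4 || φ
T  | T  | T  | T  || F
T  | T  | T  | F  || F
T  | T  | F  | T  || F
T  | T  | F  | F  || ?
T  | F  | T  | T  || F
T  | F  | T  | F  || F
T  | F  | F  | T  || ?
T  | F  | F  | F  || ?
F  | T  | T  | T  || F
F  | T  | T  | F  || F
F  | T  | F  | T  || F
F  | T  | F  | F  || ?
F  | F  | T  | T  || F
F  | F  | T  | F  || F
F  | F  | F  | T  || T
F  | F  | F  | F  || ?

Row p1=T, p2=T, p3=F, p4=F: ((p4 ⊕ p2) → p3) = F, ((p1 ⊕ p4) ↔ p3) = F, (((p4 ⊕ p2) → p3) ∨ ((p1 ⊕ p4) ↔ p3)) = F, so the formula = T.
Row p1=T, p2=F, p3=F, p4=T: ((p4 ⊕ p2) → p3) = F, ((p1 ⊕ p4) ↔ p3) = T, (((p4 ⊕ p2) → p3) ∨ ((p1 ⊕ p4) ↔ p3)) = T, so the formula = F.
Row p1=T, p2=F, p3=F, p4=F: ((p4 ⊕ p2) → p3) = T, ((p1 ⊕ p4) ↔ p3) = F, (((p4 ⊕ p2) → p3) ∨ ((p1 ⊕ p4) ↔ p3)) = T, so the formula = F.
Row p1=F, p2=T, p3=F, p4=F: ((p4 ⊕ p2) → p3) = F, ((p1 ⊕ p4) ↔ p3) = T, (((p4 ⊕ p2) → p3) ∨ ((p1 ⊕ p4) ↔ p3)) = T, so the formula = F.
Row p1=F, p2=F, p3=F, p4=F: ((p4 ⊕ p2) → p3) = T, ((p1 ⊕ p4) ↔ p3) = T, (((p4 ⊕ p2) → p3) ∨ ((p1 ⊕ p4) ↔ p3)) = T, so the formula = F.

T, F, F, F, F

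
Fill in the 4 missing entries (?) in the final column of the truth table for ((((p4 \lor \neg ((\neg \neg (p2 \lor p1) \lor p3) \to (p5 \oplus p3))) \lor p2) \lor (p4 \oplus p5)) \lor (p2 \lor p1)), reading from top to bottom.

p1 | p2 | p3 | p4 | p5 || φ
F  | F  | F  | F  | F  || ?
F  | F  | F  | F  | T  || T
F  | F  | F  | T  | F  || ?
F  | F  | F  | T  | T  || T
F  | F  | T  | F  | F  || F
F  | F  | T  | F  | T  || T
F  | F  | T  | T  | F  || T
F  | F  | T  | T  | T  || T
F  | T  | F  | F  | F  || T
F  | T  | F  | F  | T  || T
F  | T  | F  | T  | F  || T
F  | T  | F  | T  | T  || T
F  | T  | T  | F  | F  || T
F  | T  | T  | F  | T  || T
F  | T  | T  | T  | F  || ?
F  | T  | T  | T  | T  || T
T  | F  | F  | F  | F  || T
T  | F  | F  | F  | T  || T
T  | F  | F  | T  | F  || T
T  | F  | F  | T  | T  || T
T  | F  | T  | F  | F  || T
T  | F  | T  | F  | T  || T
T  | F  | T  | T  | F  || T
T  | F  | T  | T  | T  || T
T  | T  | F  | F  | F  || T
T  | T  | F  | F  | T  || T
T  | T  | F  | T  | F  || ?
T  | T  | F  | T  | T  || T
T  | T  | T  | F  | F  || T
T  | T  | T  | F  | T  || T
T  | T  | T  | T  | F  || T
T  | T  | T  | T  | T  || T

F, T, T, T

Row p1=F, p2=F, p3=F, p4=F, p5=F: (((p4 \lor \neg ((\neg \neg (p2 \lor p1) \lor p3) \to (p5 \oplus p3))) \lor p2) \lor (p4 \oplus p5)) = F, (p2 \lor p1) = F, so the formula = F.
Row p1=F, p2=F, p3=F, p4=T, p5=F: (((p4 \lor \neg ((\neg \neg (p2 \lor p1) \lor p3) \to (p5 \oplus p3))) \lor p2) \lor (p4 \oplus p5)) = T, (p2 \lor p1) = F, so the formula = T.
Row p1=F, p2=T, p3=T, p4=T, p5=F: (((p4 \lor \neg ((\neg \neg (p2 \lor p1) \lor p3) \to (p5 \oplus p3))) \lor p2) \lor (p4 \oplus p5)) = T, (p2 \lor p1) = T, so the formula = T.
Row p1=T, p2=T, p3=F, p4=T, p5=F: (((p4 \lor \neg ((\neg \neg (p2 \lor p1) \lor p3) \to (p5 \oplus p3))) \lor p2) \lor (p4 \oplus p5)) = T, (p2 \lor p1) = T, so the formula = T.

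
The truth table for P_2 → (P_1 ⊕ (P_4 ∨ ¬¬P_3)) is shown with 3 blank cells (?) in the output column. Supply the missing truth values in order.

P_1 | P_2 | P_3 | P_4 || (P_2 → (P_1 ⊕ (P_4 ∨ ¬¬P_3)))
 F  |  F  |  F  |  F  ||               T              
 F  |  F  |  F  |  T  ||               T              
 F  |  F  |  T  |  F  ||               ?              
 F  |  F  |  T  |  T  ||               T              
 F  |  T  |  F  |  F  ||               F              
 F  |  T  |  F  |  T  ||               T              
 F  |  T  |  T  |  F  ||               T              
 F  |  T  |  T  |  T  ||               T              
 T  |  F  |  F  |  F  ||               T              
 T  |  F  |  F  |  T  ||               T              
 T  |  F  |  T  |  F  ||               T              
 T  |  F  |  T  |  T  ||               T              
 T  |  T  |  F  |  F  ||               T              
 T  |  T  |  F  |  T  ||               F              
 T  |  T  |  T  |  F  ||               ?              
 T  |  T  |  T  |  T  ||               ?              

T, F, F

Row P_1=F, P_2=F, P_3=T, P_4=F: (P_1 ⊕ (P_4 ∨ ¬¬P_3)) = T, so (P_2 → (P_1 ⊕ (P_4 ∨ ¬¬P_3))) = T.
Row P_1=T, P_2=T, P_3=T, P_4=F: (P_1 ⊕ (P_4 ∨ ¬¬P_3)) = F, so (P_2 → (P_1 ⊕ (P_4 ∨ ¬¬P_3))) = F.
Row P_1=T, P_2=T, P_3=T, P_4=T: (P_1 ⊕ (P_4 ∨ ¬¬P_3)) = F, so (P_2 → (P_1 ⊕ (P_4 ∨ ¬¬P_3))) = F.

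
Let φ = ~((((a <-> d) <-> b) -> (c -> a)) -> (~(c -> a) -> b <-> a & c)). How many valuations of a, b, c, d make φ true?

a  b  c  d  |  (a <-> d)  ((a <-> d) <-> b)  (c -> a)  ~(c -> a)  (~(c -> a) -> b)  (a & c)  φ
F  F  F  F  |      T              F             T          F             T             F     T
F  F  F  T  |      F              T             T          F             T             F     T
F  F  T  F  |      T              F             F          T             F             F     F
F  F  T  T  |      F              T             F          T             F             F     F
F  T  F  F  |      T              T             T          F             T             F     T
F  T  F  T  |      F              F             T          F             T             F     T
F  T  T  F  |      T              T             F          T             T             F     F
F  T  T  T  |      F              F             F          T             T             F     T
T  F  F  F  |      F              T             T          F             T             F     T
T  F  F  T  |      T              F             T          F             T             F     T
T  F  T  F  |      F              T             T          F             T             T     F
T  F  T  T  |      T              F             T          F             T             T     F
T  T  F  F  |      F              F             T          F             T             F     T
T  T  F  T  |      T              T             T          F             T             F     T
T  T  T  F  |      F              F             T          F             T             T     F
T  T  T  T  |      T              T             T          F             T             T     F
The formula is true on 9 of the 16 rows.

9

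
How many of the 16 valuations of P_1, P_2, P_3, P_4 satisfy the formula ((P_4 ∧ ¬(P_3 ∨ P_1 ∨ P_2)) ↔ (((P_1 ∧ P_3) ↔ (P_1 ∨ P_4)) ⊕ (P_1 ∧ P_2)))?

P_1 | P_2 | P_3 | P_4 | (P_3 ∨ P_1 ∨ P_2) | ¬(P_3 ∨ P_1 ∨ P_2) | (P_4 ∧ ¬(P_3 ∨ P_1 ∨ P_2)) | (P_1 ∧ P_3) | (P_1 ∨ P_4) | ((P_1 ∧ P_3) ↔ (P_1 ∨ P_4)) | (P_1 ∧ P_2) | φ
--- | --- | --- | --- | ----------------- | ------------------ | -------------------------- | ----------- | ----------- | --------------------------- | ----------- | -
 T  |  T  |  T  |  T  |         T         |         F          |             F              |      T      |      T      |              T              |      T      | T
 T  |  T  |  T  |  F  |         T         |         F          |             F              |      T      |      T      |              T              |      T      | T
 T  |  T  |  F  |  T  |         T         |         F          |             F              |      F      |      T      |              F              |      T      | F
 T  |  T  |  F  |  F  |         T         |         F          |             F              |      F      |      T      |              F              |      T      | F
 T  |  F  |  T  |  T  |         T         |         F          |             F              |      T      |      T      |              T              |      F      | F
 T  |  F  |  T  |  F  |         T         |         F          |             F              |      T      |      T      |              T              |      F      | F
 T  |  F  |  F  |  T  |         T         |         F          |             F              |      F      |      T      |              F              |      F      | T
 T  |  F  |  F  |  F  |         T         |         F          |             F              |      F      |      T      |              F              |      F      | T
 F  |  T  |  T  |  T  |         T         |         F          |             F              |      F      |      T      |              F              |      F      | T
 F  |  T  |  T  |  F  |         T         |         F          |             F              |      F      |      F      |              T              |      F      | F
 F  |  T  |  F  |  T  |         T         |         F          |             F              |      F      |      T      |              F              |      F      | T
 F  |  T  |  F  |  F  |         T         |         F          |             F              |      F      |      F      |              T              |      F      | F
 F  |  F  |  T  |  T  |         T         |         F          |             F              |      F      |      T      |              F              |      F      | T
 F  |  F  |  T  |  F  |         T         |         F          |             F              |      F      |      F      |              T              |      F      | F
 F  |  F  |  F  |  T  |         F         |         T          |             T              |      F      |      T      |              F              |      F      | F
 F  |  F  |  F  |  F  |         F         |         T          |             F              |      F      |      F      |              T              |      F      | F
The formula is true on 7 of the 16 rows.

7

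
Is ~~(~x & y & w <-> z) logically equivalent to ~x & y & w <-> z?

x | y | z | w || φ | ψ
T | T | T | T || F | F
T | T | T | F || F | F
T | T | F | T || T | T
T | T | F | F || T | T
T | F | T | T || F | F
T | F | T | F || F | F
T | F | F | T || T | T
T | F | F | F || T | T
F | T | T | T || T | T
F | T | T | F || F | F
F | T | F | T || F | F
F | T | F | F || T | T
F | F | T | T || F | F
F | F | T | F || F | F
F | F | F | T || T | T
F | F | F | F || T | T
The columns for φ and ψ agree on every row, so they are logically equivalent.

equivalent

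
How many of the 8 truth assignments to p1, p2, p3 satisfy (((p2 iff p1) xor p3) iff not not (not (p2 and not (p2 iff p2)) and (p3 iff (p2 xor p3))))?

4

p1 | p2 | p3 | φ
-- | -- | -- | -
1  | 1  | 1  | 1
1  | 1  | 0  | 0
1  | 0  | 1  | 1
1  | 0  | 0  | 0
0  | 1  | 1  | 0
0  | 1  | 0  | 1
0  | 0  | 1  | 0
0  | 0  | 0  | 1
The formula is true on 4 of the 8 rows.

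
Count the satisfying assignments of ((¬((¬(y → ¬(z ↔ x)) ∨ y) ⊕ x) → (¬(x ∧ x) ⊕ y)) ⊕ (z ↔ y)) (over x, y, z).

4

  x      y      z    |  (z ↔ x)  ¬(z ↔ x)  (y → ¬(z ↔ x))  ¬(y → ¬(z ↔ x))  (¬(y → ¬(z ↔ x)) ∨ y)  ((¬(y → ¬(z ↔ x)) ∨ y) ⊕ x)  ¬((¬(y → ¬(z ↔ x)) ∨ y) ⊕ x)  (x ∧ x)  ¬(x ∧ x)  (¬(x ∧ x) ⊕ y)  (z ↔ y)    φ  
 True   True   True  |    True    False        False             True                True                     False                         True                True    False         True         True   False
 True   True  False  |   False     True         True            False                True                     False                         True                True    False         True        False    True
 True  False   True  |    True    False         True            False               False                      True                        False                True    False        False        False    True
 True  False  False  |   False     True         True            False               False                      True                        False                True    False        False         True   False
False   True   True  |   False     True         True            False                True                      True                        False               False     True        False         True   False
False   True  False  |    True    False        False             True                True                      True                        False               False     True        False        False    True
False  False   True  |   False     True         True            False               False                     False                         True               False     True         True        False    True
False  False  False  |    True    False         True            False               False                     False                         True               False     True         True         True   False
The formula is true on 4 of the 8 rows.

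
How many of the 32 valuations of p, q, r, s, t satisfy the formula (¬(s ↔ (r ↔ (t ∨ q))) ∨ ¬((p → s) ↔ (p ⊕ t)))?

p  q  r  s  t  |  φ
F  F  F  F  F  |  T
F  F  F  F  T  |  F
F  F  F  T  F  |  T
F  F  F  T  T  |  T
F  F  T  F  F  |  T
F  F  T  F  T  |  T
F  F  T  T  F  |  T
F  F  T  T  T  |  F
F  T  F  F  F  |  T
F  T  F  F  T  |  F
F  T  F  T  F  |  T
F  T  F  T  T  |  T
F  T  T  F  F  |  T
F  T  T  F  T  |  T
F  T  T  T  F  |  T
F  T  T  T  T  |  F
T  F  F  F  F  |  T
T  F  F  F  T  |  F
T  F  F  T  F  |  F
T  F  F  T  T  |  T
T  F  T  F  F  |  T
T  F  T  F  T  |  T
T  F  T  T  F  |  T
T  F  T  T  T  |  T
T  T  F  F  F  |  T
T  T  F  F  T  |  F
T  T  F  T  F  |  T
T  T  F  T  T  |  T
T  T  T  F  F  |  T
T  T  T  F  T  |  T
T  T  T  T  F  |  F
T  T  T  T  T  |  T
The formula is true on 24 of the 32 rows.

24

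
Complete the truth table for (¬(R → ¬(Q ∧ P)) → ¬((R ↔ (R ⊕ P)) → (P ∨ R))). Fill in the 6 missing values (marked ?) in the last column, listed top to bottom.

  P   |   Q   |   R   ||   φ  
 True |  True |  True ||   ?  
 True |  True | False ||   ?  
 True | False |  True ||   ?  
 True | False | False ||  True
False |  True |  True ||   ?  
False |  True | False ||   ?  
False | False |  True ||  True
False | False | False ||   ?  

Row P=True, Q=True, R=True: ¬(R → ¬(Q ∧ P)) = True, ¬((R ↔ (R ⊕ P)) → (P ∨ R)) = False, so the formula = False.
Row P=True, Q=True, R=False: ¬(R → ¬(Q ∧ P)) = False, ¬((R ↔ (R ⊕ P)) → (P ∨ R)) = False, so the formula = True.
Row P=True, Q=False, R=True: ¬(R → ¬(Q ∧ P)) = False, ¬((R ↔ (R ⊕ P)) → (P ∨ R)) = False, so the formula = True.
Row P=False, Q=True, R=True: ¬(R → ¬(Q ∧ P)) = False, ¬((R ↔ (R ⊕ P)) → (P ∨ R)) = False, so the formula = True.
Row P=False, Q=True, R=False: ¬(R → ¬(Q ∧ P)) = False, ¬((R ↔ (R ⊕ P)) → (P ∨ R)) = True, so the formula = True.
Row P=False, Q=False, R=False: ¬(R → ¬(Q ∧ P)) = False, ¬((R ↔ (R ⊕ P)) → (P ∨ R)) = True, so the formula = True.

False, True, True, True, True, True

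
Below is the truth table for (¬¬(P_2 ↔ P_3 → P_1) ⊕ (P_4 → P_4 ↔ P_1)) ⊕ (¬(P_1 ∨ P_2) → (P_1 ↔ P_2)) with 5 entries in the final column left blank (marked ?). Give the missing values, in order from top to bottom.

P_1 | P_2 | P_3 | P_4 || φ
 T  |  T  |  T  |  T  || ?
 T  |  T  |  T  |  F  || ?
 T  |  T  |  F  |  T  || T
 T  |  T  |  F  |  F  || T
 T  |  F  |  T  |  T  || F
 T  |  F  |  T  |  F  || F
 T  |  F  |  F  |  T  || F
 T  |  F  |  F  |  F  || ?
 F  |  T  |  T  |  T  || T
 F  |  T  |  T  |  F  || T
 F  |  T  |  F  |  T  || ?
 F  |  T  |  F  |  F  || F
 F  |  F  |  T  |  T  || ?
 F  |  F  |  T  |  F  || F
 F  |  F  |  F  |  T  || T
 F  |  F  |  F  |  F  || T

T, T, F, F, F

Row P_1=T, P_2=T, P_3=T, P_4=T: (¬¬(P_2 ↔ P_3 → P_1) ⊕ (P_4 → P_4 ↔ P_1)) = F, (¬(P_1 ∨ P_2) → (P_1 ↔ P_2)) = T, so the formula = T.
Row P_1=T, P_2=T, P_3=T, P_4=F: (¬¬(P_2 ↔ P_3 → P_1) ⊕ (P_4 → P_4 ↔ P_1)) = F, (¬(P_1 ∨ P_2) → (P_1 ↔ P_2)) = T, so the formula = T.
Row P_1=T, P_2=F, P_3=F, P_4=F: (¬¬(P_2 ↔ P_3 → P_1) ⊕ (P_4 → P_4 ↔ P_1)) = T, (¬(P_1 ∨ P_2) → (P_1 ↔ P_2)) = T, so the formula = F.
Row P_1=F, P_2=T, P_3=F, P_4=T: (¬¬(P_2 ↔ P_3 → P_1) ⊕ (P_4 → P_4 ↔ P_1)) = T, (¬(P_1 ∨ P_2) → (P_1 ↔ P_2)) = T, so the formula = F.
Row P_1=F, P_2=F, P_3=T, P_4=T: (¬¬(P_2 ↔ P_3 → P_1) ⊕ (P_4 → P_4 ↔ P_1)) = T, (¬(P_1 ∨ P_2) → (P_1 ↔ P_2)) = T, so the formula = F.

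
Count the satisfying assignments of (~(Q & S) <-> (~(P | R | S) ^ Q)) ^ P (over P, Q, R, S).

P  Q  R  S     (Q & S)  ~(Q & S)  (P | R | S)  ~(P | R | S)  (~(P | R | S) ^ Q)  φ
1  1  1  1        1        0           1            0                1           1
1  1  1  0        0        1           1            0                1           0
1  1  0  1        1        0           1            0                1           1
1  1  0  0        0        1           1            0                1           0
1  0  1  1        0        1           1            0                0           1
1  0  1  0        0        1           1            0                0           1
1  0  0  1        0        1           1            0                0           1
1  0  0  0        0        1           1            0                0           1
0  1  1  1        1        0           1            0                1           0
0  1  1  0        0        1           1            0                1           1
0  1  0  1        1        0           1            0                1           0
0  1  0  0        0        1           0            1                0           0
0  0  1  1        0        1           1            0                0           0
0  0  1  0        0        1           1            0                0           0
0  0  0  1        0        1           1            0                0           0
0  0  0  0        0        1           0            1                1           1
The formula is true on 8 of the 16 rows.

8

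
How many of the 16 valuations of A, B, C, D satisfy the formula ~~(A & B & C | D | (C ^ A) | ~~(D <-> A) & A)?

13

A | B | C | D | φ
- | - | - | - | -
T | T | T | T | T
T | T | T | F | T
T | T | F | T | T
T | T | F | F | T
T | F | T | T | T
T | F | T | F | F
T | F | F | T | T
T | F | F | F | T
F | T | T | T | T
F | T | T | F | T
F | T | F | T | T
F | T | F | F | F
F | F | T | T | T
F | F | T | F | T
F | F | F | T | T
F | F | F | F | F
The formula is true on 13 of the 16 rows.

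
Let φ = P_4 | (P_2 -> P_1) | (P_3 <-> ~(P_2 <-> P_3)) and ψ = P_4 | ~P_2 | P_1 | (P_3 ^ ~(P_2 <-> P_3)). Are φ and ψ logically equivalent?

not equivalent

 P_1  |  P_2  |  P_3  |  P_4  |   φ   |   ψ  
----- | ----- | ----- | ----- | ----- | -----
 True |  True |  True |  True |  True |  True
 True |  True |  True | False |  True |  True
 True |  True | False |  True |  True |  True
 True |  True | False | False |  True |  True
 True | False |  True |  True |  True |  True
 True | False |  True | False |  True |  True
 True | False | False |  True |  True |  True
 True | False | False | False |  True |  True
False |  True |  True |  True |  True |  True
False |  True |  True | False | False |  True
False |  True | False |  True |  True |  True
False |  True | False | False | False |  True
False | False |  True |  True |  True |  True
False | False |  True | False |  True |  True
False | False | False |  True |  True |  True
False | False | False | False |  True |  True
The columns differ at P_1=False, P_2=True, P_3=True, P_4=False (φ=False, ψ=True), so they are not equivalent.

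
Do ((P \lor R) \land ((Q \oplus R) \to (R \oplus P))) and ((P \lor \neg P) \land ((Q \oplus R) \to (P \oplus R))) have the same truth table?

P | Q | R || φ | ψ
T | T | T || T | T
T | T | F || T | T
T | F | T || F | F
T | F | F || T | T
F | T | T || T | T
F | T | F || F | F
F | F | T || T | T
F | F | F || F | T
The columns differ at P=F, Q=F, R=F (φ=F, ψ=T), so they are not equivalent.

not equivalent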